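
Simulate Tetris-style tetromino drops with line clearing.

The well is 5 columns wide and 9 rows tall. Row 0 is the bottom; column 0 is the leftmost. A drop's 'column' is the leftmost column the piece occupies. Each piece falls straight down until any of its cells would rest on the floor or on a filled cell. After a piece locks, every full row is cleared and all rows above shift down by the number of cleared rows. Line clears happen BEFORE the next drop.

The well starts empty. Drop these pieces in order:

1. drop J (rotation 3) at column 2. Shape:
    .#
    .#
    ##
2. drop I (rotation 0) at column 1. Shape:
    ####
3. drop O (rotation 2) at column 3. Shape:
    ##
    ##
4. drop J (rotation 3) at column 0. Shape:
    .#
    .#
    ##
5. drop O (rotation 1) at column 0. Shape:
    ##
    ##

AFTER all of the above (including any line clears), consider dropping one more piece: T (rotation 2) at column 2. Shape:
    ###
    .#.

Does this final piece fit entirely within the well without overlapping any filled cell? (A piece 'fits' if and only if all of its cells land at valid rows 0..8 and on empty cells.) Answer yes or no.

Answer: yes

Derivation:
Drop 1: J rot3 at col 2 lands with bottom-row=0; cleared 0 line(s) (total 0); column heights now [0 0 1 3 0], max=3
Drop 2: I rot0 at col 1 lands with bottom-row=3; cleared 0 line(s) (total 0); column heights now [0 4 4 4 4], max=4
Drop 3: O rot2 at col 3 lands with bottom-row=4; cleared 0 line(s) (total 0); column heights now [0 4 4 6 6], max=6
Drop 4: J rot3 at col 0 lands with bottom-row=4; cleared 0 line(s) (total 0); column heights now [5 7 4 6 6], max=7
Drop 5: O rot1 at col 0 lands with bottom-row=7; cleared 0 line(s) (total 0); column heights now [9 9 4 6 6], max=9
Test piece T rot2 at col 2 (width 3): heights before test = [9 9 4 6 6]; fits = True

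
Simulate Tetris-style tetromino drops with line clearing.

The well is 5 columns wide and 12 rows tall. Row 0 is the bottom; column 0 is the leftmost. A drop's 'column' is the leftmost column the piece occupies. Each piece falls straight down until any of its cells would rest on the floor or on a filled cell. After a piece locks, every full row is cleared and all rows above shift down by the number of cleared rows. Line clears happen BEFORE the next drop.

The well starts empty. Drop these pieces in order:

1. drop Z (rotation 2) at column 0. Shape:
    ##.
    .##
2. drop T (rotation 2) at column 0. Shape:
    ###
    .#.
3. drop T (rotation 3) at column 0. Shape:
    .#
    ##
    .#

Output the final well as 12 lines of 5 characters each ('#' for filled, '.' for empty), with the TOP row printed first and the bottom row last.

Drop 1: Z rot2 at col 0 lands with bottom-row=0; cleared 0 line(s) (total 0); column heights now [2 2 1 0 0], max=2
Drop 2: T rot2 at col 0 lands with bottom-row=2; cleared 0 line(s) (total 0); column heights now [4 4 4 0 0], max=4
Drop 3: T rot3 at col 0 lands with bottom-row=4; cleared 0 line(s) (total 0); column heights now [6 7 4 0 0], max=7

Answer: .....
.....
.....
.....
.....
.#...
##...
.#...
###..
.#...
##...
.##..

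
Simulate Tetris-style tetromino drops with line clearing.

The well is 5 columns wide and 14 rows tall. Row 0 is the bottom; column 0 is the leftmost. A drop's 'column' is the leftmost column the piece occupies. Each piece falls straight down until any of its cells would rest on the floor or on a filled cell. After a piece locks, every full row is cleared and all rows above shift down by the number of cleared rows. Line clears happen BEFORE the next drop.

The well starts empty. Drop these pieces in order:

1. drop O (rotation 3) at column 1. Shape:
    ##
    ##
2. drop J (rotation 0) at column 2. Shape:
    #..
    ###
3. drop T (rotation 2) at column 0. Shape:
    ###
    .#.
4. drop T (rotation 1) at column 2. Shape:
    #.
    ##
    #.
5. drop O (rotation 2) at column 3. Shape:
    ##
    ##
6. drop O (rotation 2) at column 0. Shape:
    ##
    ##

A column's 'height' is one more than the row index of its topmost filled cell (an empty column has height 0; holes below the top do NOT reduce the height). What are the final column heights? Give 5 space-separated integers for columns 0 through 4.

Drop 1: O rot3 at col 1 lands with bottom-row=0; cleared 0 line(s) (total 0); column heights now [0 2 2 0 0], max=2
Drop 2: J rot0 at col 2 lands with bottom-row=2; cleared 0 line(s) (total 0); column heights now [0 2 4 3 3], max=4
Drop 3: T rot2 at col 0 lands with bottom-row=3; cleared 0 line(s) (total 0); column heights now [5 5 5 3 3], max=5
Drop 4: T rot1 at col 2 lands with bottom-row=5; cleared 0 line(s) (total 0); column heights now [5 5 8 7 3], max=8
Drop 5: O rot2 at col 3 lands with bottom-row=7; cleared 0 line(s) (total 0); column heights now [5 5 8 9 9], max=9
Drop 6: O rot2 at col 0 lands with bottom-row=5; cleared 0 line(s) (total 0); column heights now [7 7 8 9 9], max=9

Answer: 7 7 8 9 9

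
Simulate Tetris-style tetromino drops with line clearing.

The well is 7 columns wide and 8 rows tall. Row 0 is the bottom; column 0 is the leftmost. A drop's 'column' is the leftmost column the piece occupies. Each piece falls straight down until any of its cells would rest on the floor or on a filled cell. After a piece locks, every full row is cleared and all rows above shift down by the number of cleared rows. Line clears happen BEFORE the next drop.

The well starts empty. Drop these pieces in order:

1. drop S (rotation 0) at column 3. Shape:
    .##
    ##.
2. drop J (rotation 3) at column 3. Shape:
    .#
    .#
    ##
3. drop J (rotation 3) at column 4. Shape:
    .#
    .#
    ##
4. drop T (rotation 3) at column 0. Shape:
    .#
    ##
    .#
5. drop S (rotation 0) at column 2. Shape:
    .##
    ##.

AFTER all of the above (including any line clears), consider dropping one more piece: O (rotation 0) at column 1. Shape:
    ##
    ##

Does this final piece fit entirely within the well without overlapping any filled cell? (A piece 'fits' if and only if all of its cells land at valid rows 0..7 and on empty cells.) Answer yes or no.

Drop 1: S rot0 at col 3 lands with bottom-row=0; cleared 0 line(s) (total 0); column heights now [0 0 0 1 2 2 0], max=2
Drop 2: J rot3 at col 3 lands with bottom-row=2; cleared 0 line(s) (total 0); column heights now [0 0 0 3 5 2 0], max=5
Drop 3: J rot3 at col 4 lands with bottom-row=5; cleared 0 line(s) (total 0); column heights now [0 0 0 3 6 8 0], max=8
Drop 4: T rot3 at col 0 lands with bottom-row=0; cleared 0 line(s) (total 0); column heights now [2 3 0 3 6 8 0], max=8
Drop 5: S rot0 at col 2 lands with bottom-row=5; cleared 0 line(s) (total 0); column heights now [2 3 6 7 7 8 0], max=8
Test piece O rot0 at col 1 (width 2): heights before test = [2 3 6 7 7 8 0]; fits = True

Answer: yes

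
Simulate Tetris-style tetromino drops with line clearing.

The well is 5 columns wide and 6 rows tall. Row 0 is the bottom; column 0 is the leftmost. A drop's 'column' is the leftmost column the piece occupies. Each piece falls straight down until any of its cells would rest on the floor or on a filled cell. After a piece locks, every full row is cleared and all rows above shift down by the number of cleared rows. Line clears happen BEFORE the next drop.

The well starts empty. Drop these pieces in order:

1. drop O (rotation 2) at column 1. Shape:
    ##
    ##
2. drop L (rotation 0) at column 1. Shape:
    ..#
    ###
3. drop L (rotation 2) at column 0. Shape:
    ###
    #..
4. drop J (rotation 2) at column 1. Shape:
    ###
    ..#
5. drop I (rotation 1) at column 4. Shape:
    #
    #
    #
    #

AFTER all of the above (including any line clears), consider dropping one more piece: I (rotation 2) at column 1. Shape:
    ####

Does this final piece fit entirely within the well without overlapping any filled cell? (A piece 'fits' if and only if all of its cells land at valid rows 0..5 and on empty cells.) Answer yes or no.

Drop 1: O rot2 at col 1 lands with bottom-row=0; cleared 0 line(s) (total 0); column heights now [0 2 2 0 0], max=2
Drop 2: L rot0 at col 1 lands with bottom-row=2; cleared 0 line(s) (total 0); column heights now [0 3 3 4 0], max=4
Drop 3: L rot2 at col 0 lands with bottom-row=2; cleared 0 line(s) (total 0); column heights now [4 4 4 4 0], max=4
Drop 4: J rot2 at col 1 lands with bottom-row=4; cleared 0 line(s) (total 0); column heights now [4 6 6 6 0], max=6
Drop 5: I rot1 at col 4 lands with bottom-row=0; cleared 2 line(s) (total 2); column heights now [0 4 4 4 2], max=4
Test piece I rot2 at col 1 (width 4): heights before test = [0 4 4 4 2]; fits = True

Answer: yes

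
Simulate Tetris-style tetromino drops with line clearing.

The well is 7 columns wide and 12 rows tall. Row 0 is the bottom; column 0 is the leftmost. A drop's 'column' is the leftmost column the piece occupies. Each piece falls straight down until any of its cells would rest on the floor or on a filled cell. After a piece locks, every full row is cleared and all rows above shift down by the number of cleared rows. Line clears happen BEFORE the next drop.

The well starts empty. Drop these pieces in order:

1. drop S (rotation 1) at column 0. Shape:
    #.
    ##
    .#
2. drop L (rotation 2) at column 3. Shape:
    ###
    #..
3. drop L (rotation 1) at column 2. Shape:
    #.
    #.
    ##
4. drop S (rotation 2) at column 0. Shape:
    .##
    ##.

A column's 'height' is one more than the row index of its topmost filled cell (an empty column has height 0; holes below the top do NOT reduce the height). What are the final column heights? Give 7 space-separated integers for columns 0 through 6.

Answer: 5 6 6 3 2 2 0

Derivation:
Drop 1: S rot1 at col 0 lands with bottom-row=0; cleared 0 line(s) (total 0); column heights now [3 2 0 0 0 0 0], max=3
Drop 2: L rot2 at col 3 lands with bottom-row=0; cleared 0 line(s) (total 0); column heights now [3 2 0 2 2 2 0], max=3
Drop 3: L rot1 at col 2 lands with bottom-row=2; cleared 0 line(s) (total 0); column heights now [3 2 5 3 2 2 0], max=5
Drop 4: S rot2 at col 0 lands with bottom-row=4; cleared 0 line(s) (total 0); column heights now [5 6 6 3 2 2 0], max=6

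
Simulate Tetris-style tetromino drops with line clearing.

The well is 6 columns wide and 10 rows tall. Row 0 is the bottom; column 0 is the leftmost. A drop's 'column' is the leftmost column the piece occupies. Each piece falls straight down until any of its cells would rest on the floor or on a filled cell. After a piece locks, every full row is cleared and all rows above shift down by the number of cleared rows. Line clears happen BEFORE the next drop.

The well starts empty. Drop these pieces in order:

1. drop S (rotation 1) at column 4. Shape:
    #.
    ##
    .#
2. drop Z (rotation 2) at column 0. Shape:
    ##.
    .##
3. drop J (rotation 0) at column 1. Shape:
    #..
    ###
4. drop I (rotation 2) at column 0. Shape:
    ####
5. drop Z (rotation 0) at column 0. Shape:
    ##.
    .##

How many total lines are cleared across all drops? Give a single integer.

Drop 1: S rot1 at col 4 lands with bottom-row=0; cleared 0 line(s) (total 0); column heights now [0 0 0 0 3 2], max=3
Drop 2: Z rot2 at col 0 lands with bottom-row=0; cleared 0 line(s) (total 0); column heights now [2 2 1 0 3 2], max=3
Drop 3: J rot0 at col 1 lands with bottom-row=2; cleared 0 line(s) (total 0); column heights now [2 4 3 3 3 2], max=4
Drop 4: I rot2 at col 0 lands with bottom-row=4; cleared 0 line(s) (total 0); column heights now [5 5 5 5 3 2], max=5
Drop 5: Z rot0 at col 0 lands with bottom-row=5; cleared 0 line(s) (total 0); column heights now [7 7 6 5 3 2], max=7

Answer: 0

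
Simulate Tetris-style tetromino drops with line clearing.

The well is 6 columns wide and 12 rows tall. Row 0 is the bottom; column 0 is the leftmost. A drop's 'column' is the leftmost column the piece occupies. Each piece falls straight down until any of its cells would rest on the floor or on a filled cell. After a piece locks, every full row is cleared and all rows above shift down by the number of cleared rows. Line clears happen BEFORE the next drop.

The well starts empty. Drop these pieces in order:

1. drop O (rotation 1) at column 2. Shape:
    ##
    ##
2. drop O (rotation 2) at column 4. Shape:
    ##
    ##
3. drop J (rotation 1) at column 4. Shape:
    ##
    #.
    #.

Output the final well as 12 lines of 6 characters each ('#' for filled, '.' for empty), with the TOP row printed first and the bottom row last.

Answer: ......
......
......
......
......
......
......
....##
....#.
....#.
..####
..####

Derivation:
Drop 1: O rot1 at col 2 lands with bottom-row=0; cleared 0 line(s) (total 0); column heights now [0 0 2 2 0 0], max=2
Drop 2: O rot2 at col 4 lands with bottom-row=0; cleared 0 line(s) (total 0); column heights now [0 0 2 2 2 2], max=2
Drop 3: J rot1 at col 4 lands with bottom-row=2; cleared 0 line(s) (total 0); column heights now [0 0 2 2 5 5], max=5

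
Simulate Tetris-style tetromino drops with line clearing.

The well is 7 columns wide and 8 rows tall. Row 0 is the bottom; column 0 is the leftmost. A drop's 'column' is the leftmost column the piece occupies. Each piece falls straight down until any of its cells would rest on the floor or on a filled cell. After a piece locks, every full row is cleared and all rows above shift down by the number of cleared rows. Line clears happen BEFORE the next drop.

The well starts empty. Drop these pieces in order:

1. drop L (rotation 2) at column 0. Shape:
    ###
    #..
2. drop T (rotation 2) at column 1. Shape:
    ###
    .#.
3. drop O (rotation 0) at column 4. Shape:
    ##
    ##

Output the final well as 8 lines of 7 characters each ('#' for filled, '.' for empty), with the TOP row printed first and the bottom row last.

Drop 1: L rot2 at col 0 lands with bottom-row=0; cleared 0 line(s) (total 0); column heights now [2 2 2 0 0 0 0], max=2
Drop 2: T rot2 at col 1 lands with bottom-row=2; cleared 0 line(s) (total 0); column heights now [2 4 4 4 0 0 0], max=4
Drop 3: O rot0 at col 4 lands with bottom-row=0; cleared 0 line(s) (total 0); column heights now [2 4 4 4 2 2 0], max=4

Answer: .......
.......
.......
.......
.###...
..#....
###.##.
#...##.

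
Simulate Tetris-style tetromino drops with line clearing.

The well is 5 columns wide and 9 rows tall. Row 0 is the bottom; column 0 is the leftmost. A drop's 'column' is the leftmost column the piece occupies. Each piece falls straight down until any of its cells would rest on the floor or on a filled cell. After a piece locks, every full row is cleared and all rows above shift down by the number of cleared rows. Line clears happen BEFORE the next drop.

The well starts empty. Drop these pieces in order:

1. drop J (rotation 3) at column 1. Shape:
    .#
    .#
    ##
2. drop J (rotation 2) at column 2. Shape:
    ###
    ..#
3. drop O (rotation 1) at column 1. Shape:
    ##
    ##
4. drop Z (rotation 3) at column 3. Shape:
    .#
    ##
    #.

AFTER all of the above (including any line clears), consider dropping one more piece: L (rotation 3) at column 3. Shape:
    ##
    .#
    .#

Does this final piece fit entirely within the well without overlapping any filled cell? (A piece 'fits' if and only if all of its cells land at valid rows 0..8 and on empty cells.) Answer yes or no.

Drop 1: J rot3 at col 1 lands with bottom-row=0; cleared 0 line(s) (total 0); column heights now [0 1 3 0 0], max=3
Drop 2: J rot2 at col 2 lands with bottom-row=2; cleared 0 line(s) (total 0); column heights now [0 1 4 4 4], max=4
Drop 3: O rot1 at col 1 lands with bottom-row=4; cleared 0 line(s) (total 0); column heights now [0 6 6 4 4], max=6
Drop 4: Z rot3 at col 3 lands with bottom-row=4; cleared 0 line(s) (total 0); column heights now [0 6 6 6 7], max=7
Test piece L rot3 at col 3 (width 2): heights before test = [0 6 6 6 7]; fits = False

Answer: no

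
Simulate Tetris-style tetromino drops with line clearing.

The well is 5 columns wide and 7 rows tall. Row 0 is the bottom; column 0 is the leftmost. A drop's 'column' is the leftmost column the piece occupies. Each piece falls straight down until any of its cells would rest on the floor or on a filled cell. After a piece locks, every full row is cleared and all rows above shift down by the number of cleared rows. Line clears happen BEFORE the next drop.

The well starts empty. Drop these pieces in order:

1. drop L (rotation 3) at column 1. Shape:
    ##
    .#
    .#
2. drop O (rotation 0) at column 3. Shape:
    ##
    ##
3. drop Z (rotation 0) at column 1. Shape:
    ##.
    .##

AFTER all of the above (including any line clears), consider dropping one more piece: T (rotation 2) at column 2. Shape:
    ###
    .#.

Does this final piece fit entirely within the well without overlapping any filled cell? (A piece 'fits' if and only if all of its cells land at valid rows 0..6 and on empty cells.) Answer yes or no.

Drop 1: L rot3 at col 1 lands with bottom-row=0; cleared 0 line(s) (total 0); column heights now [0 3 3 0 0], max=3
Drop 2: O rot0 at col 3 lands with bottom-row=0; cleared 0 line(s) (total 0); column heights now [0 3 3 2 2], max=3
Drop 3: Z rot0 at col 1 lands with bottom-row=3; cleared 0 line(s) (total 0); column heights now [0 5 5 4 2], max=5
Test piece T rot2 at col 2 (width 3): heights before test = [0 5 5 4 2]; fits = True

Answer: yes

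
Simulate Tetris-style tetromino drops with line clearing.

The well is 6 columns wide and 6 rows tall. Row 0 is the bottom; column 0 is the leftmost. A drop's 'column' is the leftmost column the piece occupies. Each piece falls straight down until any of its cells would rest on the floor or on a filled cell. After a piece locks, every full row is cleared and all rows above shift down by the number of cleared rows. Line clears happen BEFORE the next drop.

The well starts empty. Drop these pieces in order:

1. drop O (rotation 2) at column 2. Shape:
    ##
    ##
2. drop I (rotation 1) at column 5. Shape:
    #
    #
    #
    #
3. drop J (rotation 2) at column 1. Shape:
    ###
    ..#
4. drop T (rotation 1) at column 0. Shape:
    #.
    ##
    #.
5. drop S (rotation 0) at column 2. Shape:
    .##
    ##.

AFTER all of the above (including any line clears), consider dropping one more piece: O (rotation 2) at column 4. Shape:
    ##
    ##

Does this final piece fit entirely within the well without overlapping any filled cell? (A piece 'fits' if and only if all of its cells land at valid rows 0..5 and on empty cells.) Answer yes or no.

Answer: no

Derivation:
Drop 1: O rot2 at col 2 lands with bottom-row=0; cleared 0 line(s) (total 0); column heights now [0 0 2 2 0 0], max=2
Drop 2: I rot1 at col 5 lands with bottom-row=0; cleared 0 line(s) (total 0); column heights now [0 0 2 2 0 4], max=4
Drop 3: J rot2 at col 1 lands with bottom-row=2; cleared 0 line(s) (total 0); column heights now [0 4 4 4 0 4], max=4
Drop 4: T rot1 at col 0 lands with bottom-row=3; cleared 0 line(s) (total 0); column heights now [6 5 4 4 0 4], max=6
Drop 5: S rot0 at col 2 lands with bottom-row=4; cleared 0 line(s) (total 0); column heights now [6 5 5 6 6 4], max=6
Test piece O rot2 at col 4 (width 2): heights before test = [6 5 5 6 6 4]; fits = False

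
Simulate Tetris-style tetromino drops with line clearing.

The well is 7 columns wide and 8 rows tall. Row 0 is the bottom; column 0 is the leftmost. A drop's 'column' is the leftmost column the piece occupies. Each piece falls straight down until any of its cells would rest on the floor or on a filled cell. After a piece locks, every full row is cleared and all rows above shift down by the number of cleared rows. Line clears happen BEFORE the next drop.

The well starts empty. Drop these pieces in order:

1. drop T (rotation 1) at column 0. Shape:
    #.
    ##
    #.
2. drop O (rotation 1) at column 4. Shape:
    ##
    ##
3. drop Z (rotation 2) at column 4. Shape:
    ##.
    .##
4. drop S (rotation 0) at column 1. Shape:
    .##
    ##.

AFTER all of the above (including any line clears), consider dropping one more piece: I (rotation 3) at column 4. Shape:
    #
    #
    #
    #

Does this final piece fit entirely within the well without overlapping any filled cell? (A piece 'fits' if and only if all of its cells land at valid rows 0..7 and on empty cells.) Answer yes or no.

Drop 1: T rot1 at col 0 lands with bottom-row=0; cleared 0 line(s) (total 0); column heights now [3 2 0 0 0 0 0], max=3
Drop 2: O rot1 at col 4 lands with bottom-row=0; cleared 0 line(s) (total 0); column heights now [3 2 0 0 2 2 0], max=3
Drop 3: Z rot2 at col 4 lands with bottom-row=2; cleared 0 line(s) (total 0); column heights now [3 2 0 0 4 4 3], max=4
Drop 4: S rot0 at col 1 lands with bottom-row=2; cleared 0 line(s) (total 0); column heights now [3 3 4 4 4 4 3], max=4
Test piece I rot3 at col 4 (width 1): heights before test = [3 3 4 4 4 4 3]; fits = True

Answer: yes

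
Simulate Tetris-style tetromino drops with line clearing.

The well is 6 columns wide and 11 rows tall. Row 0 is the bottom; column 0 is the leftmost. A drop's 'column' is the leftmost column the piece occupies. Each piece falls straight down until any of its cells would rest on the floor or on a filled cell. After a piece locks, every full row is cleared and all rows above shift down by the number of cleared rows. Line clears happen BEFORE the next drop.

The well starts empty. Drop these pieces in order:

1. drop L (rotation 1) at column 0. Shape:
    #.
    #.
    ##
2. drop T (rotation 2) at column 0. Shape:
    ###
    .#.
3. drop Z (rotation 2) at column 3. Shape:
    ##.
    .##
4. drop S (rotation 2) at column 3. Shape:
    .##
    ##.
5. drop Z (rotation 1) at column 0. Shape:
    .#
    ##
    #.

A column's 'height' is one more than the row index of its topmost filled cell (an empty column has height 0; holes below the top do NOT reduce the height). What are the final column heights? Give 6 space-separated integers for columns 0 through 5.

Answer: 6 7 4 3 4 4

Derivation:
Drop 1: L rot1 at col 0 lands with bottom-row=0; cleared 0 line(s) (total 0); column heights now [3 1 0 0 0 0], max=3
Drop 2: T rot2 at col 0 lands with bottom-row=2; cleared 0 line(s) (total 0); column heights now [4 4 4 0 0 0], max=4
Drop 3: Z rot2 at col 3 lands with bottom-row=0; cleared 0 line(s) (total 0); column heights now [4 4 4 2 2 1], max=4
Drop 4: S rot2 at col 3 lands with bottom-row=2; cleared 0 line(s) (total 0); column heights now [4 4 4 3 4 4], max=4
Drop 5: Z rot1 at col 0 lands with bottom-row=4; cleared 0 line(s) (total 0); column heights now [6 7 4 3 4 4], max=7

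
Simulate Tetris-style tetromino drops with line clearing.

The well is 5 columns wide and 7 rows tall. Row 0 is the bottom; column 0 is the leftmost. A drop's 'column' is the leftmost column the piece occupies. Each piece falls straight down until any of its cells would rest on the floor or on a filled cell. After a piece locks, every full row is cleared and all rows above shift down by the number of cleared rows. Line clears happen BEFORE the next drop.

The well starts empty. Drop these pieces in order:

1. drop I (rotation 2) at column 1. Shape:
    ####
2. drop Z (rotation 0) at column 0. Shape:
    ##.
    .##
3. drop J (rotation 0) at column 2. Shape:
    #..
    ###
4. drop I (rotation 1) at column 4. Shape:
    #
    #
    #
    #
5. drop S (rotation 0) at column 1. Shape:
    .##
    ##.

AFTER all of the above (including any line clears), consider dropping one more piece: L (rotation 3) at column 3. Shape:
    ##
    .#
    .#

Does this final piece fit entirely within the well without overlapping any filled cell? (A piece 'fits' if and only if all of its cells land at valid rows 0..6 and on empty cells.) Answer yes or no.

Answer: no

Derivation:
Drop 1: I rot2 at col 1 lands with bottom-row=0; cleared 0 line(s) (total 0); column heights now [0 1 1 1 1], max=1
Drop 2: Z rot0 at col 0 lands with bottom-row=1; cleared 0 line(s) (total 0); column heights now [3 3 2 1 1], max=3
Drop 3: J rot0 at col 2 lands with bottom-row=2; cleared 1 line(s) (total 1); column heights now [0 2 3 1 1], max=3
Drop 4: I rot1 at col 4 lands with bottom-row=1; cleared 0 line(s) (total 1); column heights now [0 2 3 1 5], max=5
Drop 5: S rot0 at col 1 lands with bottom-row=3; cleared 0 line(s) (total 1); column heights now [0 4 5 5 5], max=5
Test piece L rot3 at col 3 (width 2): heights before test = [0 4 5 5 5]; fits = False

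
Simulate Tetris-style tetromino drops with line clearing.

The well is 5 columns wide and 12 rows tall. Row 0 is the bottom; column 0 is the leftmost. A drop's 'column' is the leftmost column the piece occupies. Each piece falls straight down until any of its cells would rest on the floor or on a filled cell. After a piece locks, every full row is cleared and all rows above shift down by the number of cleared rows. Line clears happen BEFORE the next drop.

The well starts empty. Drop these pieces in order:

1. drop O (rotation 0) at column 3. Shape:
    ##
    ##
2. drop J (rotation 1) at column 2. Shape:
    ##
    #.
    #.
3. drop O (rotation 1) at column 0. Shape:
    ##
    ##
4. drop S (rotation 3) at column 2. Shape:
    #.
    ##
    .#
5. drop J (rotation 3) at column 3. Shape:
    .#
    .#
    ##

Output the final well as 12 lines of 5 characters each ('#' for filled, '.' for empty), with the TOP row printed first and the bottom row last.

Drop 1: O rot0 at col 3 lands with bottom-row=0; cleared 0 line(s) (total 0); column heights now [0 0 0 2 2], max=2
Drop 2: J rot1 at col 2 lands with bottom-row=0; cleared 0 line(s) (total 0); column heights now [0 0 3 3 2], max=3
Drop 3: O rot1 at col 0 lands with bottom-row=0; cleared 2 line(s) (total 2); column heights now [0 0 1 1 0], max=1
Drop 4: S rot3 at col 2 lands with bottom-row=1; cleared 0 line(s) (total 2); column heights now [0 0 4 3 0], max=4
Drop 5: J rot3 at col 3 lands with bottom-row=3; cleared 0 line(s) (total 2); column heights now [0 0 4 4 6], max=6

Answer: .....
.....
.....
.....
.....
.....
....#
....#
..###
..##.
...#.
..##.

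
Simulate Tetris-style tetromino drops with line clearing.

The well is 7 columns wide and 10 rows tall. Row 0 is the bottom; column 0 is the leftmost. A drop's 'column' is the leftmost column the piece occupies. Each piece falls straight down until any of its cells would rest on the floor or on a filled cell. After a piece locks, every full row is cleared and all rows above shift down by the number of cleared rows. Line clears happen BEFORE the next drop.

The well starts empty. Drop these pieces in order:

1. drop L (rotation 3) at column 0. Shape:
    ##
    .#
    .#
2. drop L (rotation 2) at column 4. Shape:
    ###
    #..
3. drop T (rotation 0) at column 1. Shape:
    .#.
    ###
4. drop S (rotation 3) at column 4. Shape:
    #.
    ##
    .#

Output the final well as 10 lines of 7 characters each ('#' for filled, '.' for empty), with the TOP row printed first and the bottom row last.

Answer: .......
.......
.......
.......
.......
..#.#..
.#####.
##...#.
.#..###
.#..#..

Derivation:
Drop 1: L rot3 at col 0 lands with bottom-row=0; cleared 0 line(s) (total 0); column heights now [3 3 0 0 0 0 0], max=3
Drop 2: L rot2 at col 4 lands with bottom-row=0; cleared 0 line(s) (total 0); column heights now [3 3 0 0 2 2 2], max=3
Drop 3: T rot0 at col 1 lands with bottom-row=3; cleared 0 line(s) (total 0); column heights now [3 4 5 4 2 2 2], max=5
Drop 4: S rot3 at col 4 lands with bottom-row=2; cleared 0 line(s) (total 0); column heights now [3 4 5 4 5 4 2], max=5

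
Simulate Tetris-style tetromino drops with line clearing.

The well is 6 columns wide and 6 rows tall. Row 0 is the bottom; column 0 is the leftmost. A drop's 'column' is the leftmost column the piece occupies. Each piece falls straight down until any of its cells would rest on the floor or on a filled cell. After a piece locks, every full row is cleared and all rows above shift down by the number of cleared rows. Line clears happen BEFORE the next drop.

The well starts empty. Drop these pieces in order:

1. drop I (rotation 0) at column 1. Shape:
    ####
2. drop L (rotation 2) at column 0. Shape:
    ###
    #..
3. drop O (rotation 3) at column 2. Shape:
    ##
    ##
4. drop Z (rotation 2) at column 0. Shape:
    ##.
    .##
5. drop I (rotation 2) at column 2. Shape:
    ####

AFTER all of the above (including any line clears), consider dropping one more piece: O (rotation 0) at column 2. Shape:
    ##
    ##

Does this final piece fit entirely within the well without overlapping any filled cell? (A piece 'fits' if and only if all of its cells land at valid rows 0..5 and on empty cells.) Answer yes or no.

Answer: no

Derivation:
Drop 1: I rot0 at col 1 lands with bottom-row=0; cleared 0 line(s) (total 0); column heights now [0 1 1 1 1 0], max=1
Drop 2: L rot2 at col 0 lands with bottom-row=0; cleared 0 line(s) (total 0); column heights now [2 2 2 1 1 0], max=2
Drop 3: O rot3 at col 2 lands with bottom-row=2; cleared 0 line(s) (total 0); column heights now [2 2 4 4 1 0], max=4
Drop 4: Z rot2 at col 0 lands with bottom-row=4; cleared 0 line(s) (total 0); column heights now [6 6 5 4 1 0], max=6
Drop 5: I rot2 at col 2 lands with bottom-row=5; cleared 1 line(s) (total 1); column heights now [2 5 5 4 1 0], max=5
Test piece O rot0 at col 2 (width 2): heights before test = [2 5 5 4 1 0]; fits = False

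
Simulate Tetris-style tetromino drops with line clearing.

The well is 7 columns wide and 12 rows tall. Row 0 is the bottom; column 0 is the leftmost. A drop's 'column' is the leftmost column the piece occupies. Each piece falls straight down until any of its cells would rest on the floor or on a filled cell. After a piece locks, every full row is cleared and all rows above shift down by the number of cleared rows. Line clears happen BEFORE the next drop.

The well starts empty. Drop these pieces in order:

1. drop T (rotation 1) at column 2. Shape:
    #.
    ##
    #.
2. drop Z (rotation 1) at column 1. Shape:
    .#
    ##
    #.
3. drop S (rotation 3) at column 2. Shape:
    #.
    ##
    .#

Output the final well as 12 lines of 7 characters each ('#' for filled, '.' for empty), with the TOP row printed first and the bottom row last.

Drop 1: T rot1 at col 2 lands with bottom-row=0; cleared 0 line(s) (total 0); column heights now [0 0 3 2 0 0 0], max=3
Drop 2: Z rot1 at col 1 lands with bottom-row=2; cleared 0 line(s) (total 0); column heights now [0 4 5 2 0 0 0], max=5
Drop 3: S rot3 at col 2 lands with bottom-row=4; cleared 0 line(s) (total 0); column heights now [0 4 7 6 0 0 0], max=7

Answer: .......
.......
.......
.......
.......
..#....
..##...
..##...
.##....
.##....
..##...
..#....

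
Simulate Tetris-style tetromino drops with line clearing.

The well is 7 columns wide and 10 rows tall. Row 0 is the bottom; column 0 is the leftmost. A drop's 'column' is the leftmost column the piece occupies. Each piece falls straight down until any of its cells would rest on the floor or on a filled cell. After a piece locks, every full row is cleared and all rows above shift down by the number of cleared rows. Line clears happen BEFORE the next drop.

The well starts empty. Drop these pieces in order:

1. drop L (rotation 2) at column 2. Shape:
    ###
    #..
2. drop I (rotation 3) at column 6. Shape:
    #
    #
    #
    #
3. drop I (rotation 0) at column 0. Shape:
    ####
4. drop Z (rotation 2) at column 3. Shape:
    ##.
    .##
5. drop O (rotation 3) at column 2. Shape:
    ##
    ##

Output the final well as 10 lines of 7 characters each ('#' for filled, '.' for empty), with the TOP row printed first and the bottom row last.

Answer: .......
.......
.......
.......
.......
..##...
..##...
...##.#
..###.#
..#...#

Derivation:
Drop 1: L rot2 at col 2 lands with bottom-row=0; cleared 0 line(s) (total 0); column heights now [0 0 2 2 2 0 0], max=2
Drop 2: I rot3 at col 6 lands with bottom-row=0; cleared 0 line(s) (total 0); column heights now [0 0 2 2 2 0 4], max=4
Drop 3: I rot0 at col 0 lands with bottom-row=2; cleared 0 line(s) (total 0); column heights now [3 3 3 3 2 0 4], max=4
Drop 4: Z rot2 at col 3 lands with bottom-row=2; cleared 1 line(s) (total 1); column heights now [0 0 2 3 3 0 3], max=3
Drop 5: O rot3 at col 2 lands with bottom-row=3; cleared 0 line(s) (total 1); column heights now [0 0 5 5 3 0 3], max=5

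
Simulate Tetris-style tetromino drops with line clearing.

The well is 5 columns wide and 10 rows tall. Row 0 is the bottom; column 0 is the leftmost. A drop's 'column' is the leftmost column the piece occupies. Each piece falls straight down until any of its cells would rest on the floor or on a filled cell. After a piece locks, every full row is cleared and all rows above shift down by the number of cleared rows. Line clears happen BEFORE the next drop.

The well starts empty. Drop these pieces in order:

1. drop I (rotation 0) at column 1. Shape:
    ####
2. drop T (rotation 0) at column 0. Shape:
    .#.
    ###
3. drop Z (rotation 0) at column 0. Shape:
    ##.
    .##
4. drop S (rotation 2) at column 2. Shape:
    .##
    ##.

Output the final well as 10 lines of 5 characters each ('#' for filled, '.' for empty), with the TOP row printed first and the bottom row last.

Drop 1: I rot0 at col 1 lands with bottom-row=0; cleared 0 line(s) (total 0); column heights now [0 1 1 1 1], max=1
Drop 2: T rot0 at col 0 lands with bottom-row=1; cleared 0 line(s) (total 0); column heights now [2 3 2 1 1], max=3
Drop 3: Z rot0 at col 0 lands with bottom-row=3; cleared 0 line(s) (total 0); column heights now [5 5 4 1 1], max=5
Drop 4: S rot2 at col 2 lands with bottom-row=4; cleared 0 line(s) (total 0); column heights now [5 5 5 6 6], max=6

Answer: .....
.....
.....
.....
...##
####.
.##..
.#...
###..
.####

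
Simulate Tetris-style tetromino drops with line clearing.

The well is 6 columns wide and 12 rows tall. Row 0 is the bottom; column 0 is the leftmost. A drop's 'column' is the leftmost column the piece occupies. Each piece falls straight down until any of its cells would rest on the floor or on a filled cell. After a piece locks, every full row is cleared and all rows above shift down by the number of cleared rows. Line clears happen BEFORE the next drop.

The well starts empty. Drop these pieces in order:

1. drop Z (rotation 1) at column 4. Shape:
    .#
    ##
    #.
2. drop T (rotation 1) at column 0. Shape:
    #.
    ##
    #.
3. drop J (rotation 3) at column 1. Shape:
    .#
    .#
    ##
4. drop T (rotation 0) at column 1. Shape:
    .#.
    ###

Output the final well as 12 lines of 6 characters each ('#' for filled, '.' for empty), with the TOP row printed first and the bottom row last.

Answer: ......
......
......
......
......
..#...
.###..
..#...
..#...
###..#
##..##
#...#.

Derivation:
Drop 1: Z rot1 at col 4 lands with bottom-row=0; cleared 0 line(s) (total 0); column heights now [0 0 0 0 2 3], max=3
Drop 2: T rot1 at col 0 lands with bottom-row=0; cleared 0 line(s) (total 0); column heights now [3 2 0 0 2 3], max=3
Drop 3: J rot3 at col 1 lands with bottom-row=2; cleared 0 line(s) (total 0); column heights now [3 3 5 0 2 3], max=5
Drop 4: T rot0 at col 1 lands with bottom-row=5; cleared 0 line(s) (total 0); column heights now [3 6 7 6 2 3], max=7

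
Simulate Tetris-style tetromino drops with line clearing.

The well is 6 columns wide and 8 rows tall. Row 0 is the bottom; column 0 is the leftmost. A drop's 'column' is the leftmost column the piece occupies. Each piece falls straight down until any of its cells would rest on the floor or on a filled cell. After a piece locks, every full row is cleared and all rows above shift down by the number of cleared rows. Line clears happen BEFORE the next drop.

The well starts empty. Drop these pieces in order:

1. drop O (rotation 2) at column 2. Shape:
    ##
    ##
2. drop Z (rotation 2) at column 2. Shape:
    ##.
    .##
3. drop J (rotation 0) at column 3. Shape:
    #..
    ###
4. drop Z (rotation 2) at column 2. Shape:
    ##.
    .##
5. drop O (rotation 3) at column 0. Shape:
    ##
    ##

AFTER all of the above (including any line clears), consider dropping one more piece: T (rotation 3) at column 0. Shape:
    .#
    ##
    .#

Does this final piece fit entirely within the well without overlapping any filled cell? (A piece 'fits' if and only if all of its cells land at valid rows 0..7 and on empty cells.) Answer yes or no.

Drop 1: O rot2 at col 2 lands with bottom-row=0; cleared 0 line(s) (total 0); column heights now [0 0 2 2 0 0], max=2
Drop 2: Z rot2 at col 2 lands with bottom-row=2; cleared 0 line(s) (total 0); column heights now [0 0 4 4 3 0], max=4
Drop 3: J rot0 at col 3 lands with bottom-row=4; cleared 0 line(s) (total 0); column heights now [0 0 4 6 5 5], max=6
Drop 4: Z rot2 at col 2 lands with bottom-row=6; cleared 0 line(s) (total 0); column heights now [0 0 8 8 7 5], max=8
Drop 5: O rot3 at col 0 lands with bottom-row=0; cleared 0 line(s) (total 0); column heights now [2 2 8 8 7 5], max=8
Test piece T rot3 at col 0 (width 2): heights before test = [2 2 8 8 7 5]; fits = True

Answer: yes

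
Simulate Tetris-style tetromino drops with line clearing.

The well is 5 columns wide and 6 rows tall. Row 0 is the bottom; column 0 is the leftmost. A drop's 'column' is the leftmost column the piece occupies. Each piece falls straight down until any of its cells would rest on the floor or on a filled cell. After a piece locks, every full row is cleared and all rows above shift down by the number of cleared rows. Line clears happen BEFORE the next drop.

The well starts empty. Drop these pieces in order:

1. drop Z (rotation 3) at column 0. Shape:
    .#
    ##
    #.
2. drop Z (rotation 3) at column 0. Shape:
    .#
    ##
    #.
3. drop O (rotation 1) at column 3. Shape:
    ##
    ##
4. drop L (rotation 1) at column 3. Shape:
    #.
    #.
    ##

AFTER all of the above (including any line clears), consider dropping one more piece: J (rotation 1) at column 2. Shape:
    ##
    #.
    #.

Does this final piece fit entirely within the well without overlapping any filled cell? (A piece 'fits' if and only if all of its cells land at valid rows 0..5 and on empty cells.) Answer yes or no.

Drop 1: Z rot3 at col 0 lands with bottom-row=0; cleared 0 line(s) (total 0); column heights now [2 3 0 0 0], max=3
Drop 2: Z rot3 at col 0 lands with bottom-row=2; cleared 0 line(s) (total 0); column heights now [4 5 0 0 0], max=5
Drop 3: O rot1 at col 3 lands with bottom-row=0; cleared 0 line(s) (total 0); column heights now [4 5 0 2 2], max=5
Drop 4: L rot1 at col 3 lands with bottom-row=2; cleared 0 line(s) (total 0); column heights now [4 5 0 5 3], max=5
Test piece J rot1 at col 2 (width 2): heights before test = [4 5 0 5 3]; fits = True

Answer: yes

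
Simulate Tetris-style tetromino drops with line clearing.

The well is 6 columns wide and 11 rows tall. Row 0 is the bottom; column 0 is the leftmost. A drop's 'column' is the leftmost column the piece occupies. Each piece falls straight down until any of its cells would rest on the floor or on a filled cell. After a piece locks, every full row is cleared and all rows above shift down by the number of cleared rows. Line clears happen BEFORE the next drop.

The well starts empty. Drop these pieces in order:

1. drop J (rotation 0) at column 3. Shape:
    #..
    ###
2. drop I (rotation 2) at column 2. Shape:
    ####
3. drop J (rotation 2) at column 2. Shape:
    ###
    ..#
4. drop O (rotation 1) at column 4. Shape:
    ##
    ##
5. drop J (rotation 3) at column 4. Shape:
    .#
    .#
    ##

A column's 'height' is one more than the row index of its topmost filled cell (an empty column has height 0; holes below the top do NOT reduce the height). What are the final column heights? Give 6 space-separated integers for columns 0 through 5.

Drop 1: J rot0 at col 3 lands with bottom-row=0; cleared 0 line(s) (total 0); column heights now [0 0 0 2 1 1], max=2
Drop 2: I rot2 at col 2 lands with bottom-row=2; cleared 0 line(s) (total 0); column heights now [0 0 3 3 3 3], max=3
Drop 3: J rot2 at col 2 lands with bottom-row=3; cleared 0 line(s) (total 0); column heights now [0 0 5 5 5 3], max=5
Drop 4: O rot1 at col 4 lands with bottom-row=5; cleared 0 line(s) (total 0); column heights now [0 0 5 5 7 7], max=7
Drop 5: J rot3 at col 4 lands with bottom-row=7; cleared 0 line(s) (total 0); column heights now [0 0 5 5 8 10], max=10

Answer: 0 0 5 5 8 10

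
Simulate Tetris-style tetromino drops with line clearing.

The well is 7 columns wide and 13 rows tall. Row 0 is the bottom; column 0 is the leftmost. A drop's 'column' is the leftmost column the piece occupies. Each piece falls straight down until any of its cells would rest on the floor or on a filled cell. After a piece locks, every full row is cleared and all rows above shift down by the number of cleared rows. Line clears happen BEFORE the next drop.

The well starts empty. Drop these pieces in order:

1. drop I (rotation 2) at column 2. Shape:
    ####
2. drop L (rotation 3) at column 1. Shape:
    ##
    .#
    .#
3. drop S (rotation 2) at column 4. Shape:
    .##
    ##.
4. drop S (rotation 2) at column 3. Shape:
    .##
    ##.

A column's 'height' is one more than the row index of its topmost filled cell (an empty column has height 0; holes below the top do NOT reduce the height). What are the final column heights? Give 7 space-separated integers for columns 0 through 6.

Drop 1: I rot2 at col 2 lands with bottom-row=0; cleared 0 line(s) (total 0); column heights now [0 0 1 1 1 1 0], max=1
Drop 2: L rot3 at col 1 lands with bottom-row=1; cleared 0 line(s) (total 0); column heights now [0 4 4 1 1 1 0], max=4
Drop 3: S rot2 at col 4 lands with bottom-row=1; cleared 0 line(s) (total 0); column heights now [0 4 4 1 2 3 3], max=4
Drop 4: S rot2 at col 3 lands with bottom-row=2; cleared 0 line(s) (total 0); column heights now [0 4 4 3 4 4 3], max=4

Answer: 0 4 4 3 4 4 3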